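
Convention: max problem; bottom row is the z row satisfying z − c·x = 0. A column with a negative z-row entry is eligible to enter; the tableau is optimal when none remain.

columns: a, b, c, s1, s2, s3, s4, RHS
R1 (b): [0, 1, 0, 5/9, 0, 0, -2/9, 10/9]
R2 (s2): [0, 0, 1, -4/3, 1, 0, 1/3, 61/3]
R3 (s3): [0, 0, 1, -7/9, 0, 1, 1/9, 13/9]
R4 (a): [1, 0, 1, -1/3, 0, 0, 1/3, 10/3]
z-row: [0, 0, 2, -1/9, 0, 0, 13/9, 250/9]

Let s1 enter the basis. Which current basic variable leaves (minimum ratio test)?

b

Column s1 entries and ratios — b: (10/9)/(5/9) = 2; s2: -4/3 ≤ 0, skip; s3: -7/9 ≤ 0, skip; a: -1/3 ≤ 0, skip.
Smallest ratio is 2 in the row of b, so b leaves.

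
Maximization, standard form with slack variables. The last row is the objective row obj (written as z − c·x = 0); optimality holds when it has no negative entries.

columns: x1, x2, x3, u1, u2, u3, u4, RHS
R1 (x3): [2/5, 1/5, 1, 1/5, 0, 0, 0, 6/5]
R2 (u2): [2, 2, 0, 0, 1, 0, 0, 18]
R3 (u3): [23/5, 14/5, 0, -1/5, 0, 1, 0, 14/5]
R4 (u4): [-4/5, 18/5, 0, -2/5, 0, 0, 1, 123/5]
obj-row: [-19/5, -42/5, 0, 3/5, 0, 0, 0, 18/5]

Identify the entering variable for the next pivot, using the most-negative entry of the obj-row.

x2

Negative obj-row entries: x1: -19/5, x2: -42/5.
The most negative is -42/5 in column x2, so x2 enters.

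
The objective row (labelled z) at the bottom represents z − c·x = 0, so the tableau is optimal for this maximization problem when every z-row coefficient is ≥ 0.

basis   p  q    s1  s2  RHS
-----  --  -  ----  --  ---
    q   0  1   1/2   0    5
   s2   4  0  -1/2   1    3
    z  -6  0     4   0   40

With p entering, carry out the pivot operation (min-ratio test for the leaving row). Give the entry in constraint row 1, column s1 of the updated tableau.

1/2

Ratio test on column p — row 1: entry 0 ≤ 0; row 2: 3/4 = 3/4. Minimum is 3/4 at row 2 (s2 leaves); pivot element 4.
Divide row 2 by 4; eliminate column p from the other rows.
Row 1 update in column s1: 1/2 − 0·(-1/8) = 1/2.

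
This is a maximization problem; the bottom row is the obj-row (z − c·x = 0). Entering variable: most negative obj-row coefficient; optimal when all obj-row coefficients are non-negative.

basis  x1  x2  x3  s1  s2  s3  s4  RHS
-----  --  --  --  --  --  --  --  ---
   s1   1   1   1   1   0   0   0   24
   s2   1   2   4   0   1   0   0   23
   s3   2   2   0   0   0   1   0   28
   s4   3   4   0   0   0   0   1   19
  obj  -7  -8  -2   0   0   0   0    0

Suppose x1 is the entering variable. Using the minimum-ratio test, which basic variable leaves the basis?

s4

Column x1 entries and ratios — s1: 24/1 = 24; s2: 23/1 = 23; s3: 28/2 = 14; s4: 19/3 = 19/3.
Smallest ratio is 19/3 in the row of s4, so s4 leaves.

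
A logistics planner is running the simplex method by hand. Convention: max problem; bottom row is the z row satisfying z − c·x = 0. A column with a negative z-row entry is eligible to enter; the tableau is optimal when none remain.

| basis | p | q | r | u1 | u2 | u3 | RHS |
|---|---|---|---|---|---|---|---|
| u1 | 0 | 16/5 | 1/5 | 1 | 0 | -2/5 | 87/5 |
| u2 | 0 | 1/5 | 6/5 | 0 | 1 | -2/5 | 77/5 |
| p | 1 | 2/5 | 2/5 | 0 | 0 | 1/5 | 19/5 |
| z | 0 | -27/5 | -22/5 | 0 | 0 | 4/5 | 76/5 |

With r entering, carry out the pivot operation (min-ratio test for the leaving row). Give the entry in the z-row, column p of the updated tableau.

11

Ratio test on column r — row 1: (87/5)/(1/5) = 87; row 2: (77/5)/(6/5) = 77/6; row 3: (19/5)/(2/5) = 19/2. Minimum is 19/2 at row 3 (p leaves); pivot element 2/5.
Divide row 3 by 2/5; eliminate column r from the other rows.
z-row update in column p: 0 − (-22/5)·(5/2) = 11.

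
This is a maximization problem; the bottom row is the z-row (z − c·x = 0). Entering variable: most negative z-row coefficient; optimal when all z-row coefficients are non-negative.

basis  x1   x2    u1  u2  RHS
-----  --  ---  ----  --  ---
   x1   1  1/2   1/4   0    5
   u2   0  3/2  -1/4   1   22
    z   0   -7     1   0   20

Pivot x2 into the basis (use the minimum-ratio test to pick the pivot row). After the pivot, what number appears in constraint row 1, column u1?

Ratio test on column x2 — row 1: 5/(1/2) = 10; row 2: 22/(3/2) = 44/3. Minimum is 10 at row 1 (x1 leaves); pivot element 1/2.
Divide row 1 by 1/2; eliminate column x2 from the other rows.
In the new row 1, the u1 entry is the old entry divided by the pivot: (1/4)/(1/2) = 1/2.

1/2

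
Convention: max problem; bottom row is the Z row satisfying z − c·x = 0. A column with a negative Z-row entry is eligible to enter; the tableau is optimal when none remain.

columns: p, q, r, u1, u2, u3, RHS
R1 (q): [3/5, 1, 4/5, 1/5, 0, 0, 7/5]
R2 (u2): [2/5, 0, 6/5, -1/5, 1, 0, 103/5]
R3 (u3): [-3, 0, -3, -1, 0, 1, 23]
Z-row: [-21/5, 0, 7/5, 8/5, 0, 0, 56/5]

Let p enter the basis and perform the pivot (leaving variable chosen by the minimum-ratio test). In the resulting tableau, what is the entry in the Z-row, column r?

Ratio test on column p — row 1: (7/5)/(3/5) = 7/3; row 2: (103/5)/(2/5) = 103/2; row 3: entry -3 ≤ 0. Minimum is 7/3 at row 1 (q leaves); pivot element 3/5.
Divide row 1 by 3/5; eliminate column p from the other rows.
Z-row update in column r: 7/5 − (-21/5)·(4/3) = 7.

7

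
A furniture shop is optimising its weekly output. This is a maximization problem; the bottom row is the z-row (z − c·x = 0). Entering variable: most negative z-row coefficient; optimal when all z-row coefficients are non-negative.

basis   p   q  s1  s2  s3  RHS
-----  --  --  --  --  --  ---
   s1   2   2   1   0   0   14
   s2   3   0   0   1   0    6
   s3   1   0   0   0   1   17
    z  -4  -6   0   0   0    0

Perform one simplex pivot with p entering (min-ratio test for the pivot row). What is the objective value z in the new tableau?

Ratio test on column p — row 1: 14/2 = 7; row 2: 6/3 = 2; row 3: 17/1 = 17. Minimum is 2 at row 2 (s2 leaves); pivot element 3.
Pivot on row 2; the z-row RHS becomes 0 − (-4)·2 = 8.

8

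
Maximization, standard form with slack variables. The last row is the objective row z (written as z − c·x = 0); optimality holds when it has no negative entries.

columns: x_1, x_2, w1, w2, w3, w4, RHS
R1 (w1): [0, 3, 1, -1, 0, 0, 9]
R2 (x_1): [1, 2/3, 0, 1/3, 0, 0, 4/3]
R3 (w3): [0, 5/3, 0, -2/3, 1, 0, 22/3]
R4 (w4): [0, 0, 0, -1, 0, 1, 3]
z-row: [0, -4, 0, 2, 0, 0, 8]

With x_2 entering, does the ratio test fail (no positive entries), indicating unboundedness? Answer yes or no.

no

Column x_2 has positive entries in row(s) 1, 2, 3, so the ratio test bounds it — not unbounded.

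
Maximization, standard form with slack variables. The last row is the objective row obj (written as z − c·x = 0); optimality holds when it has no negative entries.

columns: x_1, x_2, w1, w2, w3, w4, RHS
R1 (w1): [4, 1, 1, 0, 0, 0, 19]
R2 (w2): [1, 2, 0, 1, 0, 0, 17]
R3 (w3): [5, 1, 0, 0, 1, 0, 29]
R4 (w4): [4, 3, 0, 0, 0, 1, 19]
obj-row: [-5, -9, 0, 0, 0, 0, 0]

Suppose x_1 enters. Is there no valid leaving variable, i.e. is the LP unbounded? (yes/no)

Column x_1 has positive entries in row(s) 1, 2, 3, 4, so the ratio test bounds it — not unbounded.

no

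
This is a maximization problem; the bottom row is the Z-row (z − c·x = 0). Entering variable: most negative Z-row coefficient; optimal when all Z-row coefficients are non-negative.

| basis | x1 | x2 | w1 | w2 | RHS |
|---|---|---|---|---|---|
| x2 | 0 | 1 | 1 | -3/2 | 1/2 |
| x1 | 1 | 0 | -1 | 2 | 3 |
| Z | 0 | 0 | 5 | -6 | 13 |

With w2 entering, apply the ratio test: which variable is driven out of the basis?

Column w2 entries and ratios — x2: -3/2 ≤ 0, skip; x1: 3/2 = 3/2.
Smallest ratio is 3/2 in the row of x1, so x1 leaves.

x1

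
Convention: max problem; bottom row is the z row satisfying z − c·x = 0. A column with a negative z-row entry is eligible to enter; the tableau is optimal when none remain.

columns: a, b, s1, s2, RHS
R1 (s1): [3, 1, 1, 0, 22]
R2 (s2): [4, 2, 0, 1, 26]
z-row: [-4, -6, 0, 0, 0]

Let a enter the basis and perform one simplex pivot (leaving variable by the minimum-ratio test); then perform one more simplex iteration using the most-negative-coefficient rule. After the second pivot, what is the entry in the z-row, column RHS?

78

Ratio test on column a — row 1: 22/3 = 22/3; row 2: 26/4 = 13/2. Minimum is 13/2 at row 2 (s2 leaves); pivot element 4.
Divide row 2 by 4; eliminate column a from the other rows.
Second iteration: most negative z-row entry is -4 in column b, so b enters.
Ratio test on column b — row 1: entry -1/2 ≤ 0; row 2: (13/2)/(1/2) = 13. Minimum is 13 at row 2 (a leaves); pivot element 1/2.
Divide row 2 by 1/2; eliminate column b from the other rows.
After both pivots, the entry at the z-row, column RHS is 78.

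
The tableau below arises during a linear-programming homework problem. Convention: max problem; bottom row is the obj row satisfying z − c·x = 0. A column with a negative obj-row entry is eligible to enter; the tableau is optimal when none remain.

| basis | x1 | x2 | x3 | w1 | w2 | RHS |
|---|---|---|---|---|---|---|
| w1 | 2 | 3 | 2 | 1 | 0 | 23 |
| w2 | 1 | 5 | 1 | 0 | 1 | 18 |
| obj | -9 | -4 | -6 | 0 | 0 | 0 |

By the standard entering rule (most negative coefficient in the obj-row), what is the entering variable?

x1

Negative obj-row entries: x1: -9, x2: -4, x3: -6.
The most negative is -9 in column x1, so x1 enters.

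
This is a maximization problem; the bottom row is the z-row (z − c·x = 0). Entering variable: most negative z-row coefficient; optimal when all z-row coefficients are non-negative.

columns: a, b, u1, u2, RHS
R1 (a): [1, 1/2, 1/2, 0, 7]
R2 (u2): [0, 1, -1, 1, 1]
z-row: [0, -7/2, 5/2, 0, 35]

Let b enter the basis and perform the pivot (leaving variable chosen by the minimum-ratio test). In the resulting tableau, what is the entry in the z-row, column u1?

Ratio test on column b — row 1: 7/(1/2) = 14; row 2: 1/1 = 1. Minimum is 1 at row 2 (u2 leaves); pivot element 1.
Divide row 2 by 1; eliminate column b from the other rows.
z-row update in column u1: 5/2 − (-7/2)·(-1) = -1.

-1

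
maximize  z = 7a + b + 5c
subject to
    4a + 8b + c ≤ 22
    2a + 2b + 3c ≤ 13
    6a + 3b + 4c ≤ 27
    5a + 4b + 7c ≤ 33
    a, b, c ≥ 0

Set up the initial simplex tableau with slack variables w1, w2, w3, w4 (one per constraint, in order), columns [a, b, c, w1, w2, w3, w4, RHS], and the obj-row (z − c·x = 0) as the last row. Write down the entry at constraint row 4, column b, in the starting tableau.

4

Constraint 4 has coefficient 4 on b.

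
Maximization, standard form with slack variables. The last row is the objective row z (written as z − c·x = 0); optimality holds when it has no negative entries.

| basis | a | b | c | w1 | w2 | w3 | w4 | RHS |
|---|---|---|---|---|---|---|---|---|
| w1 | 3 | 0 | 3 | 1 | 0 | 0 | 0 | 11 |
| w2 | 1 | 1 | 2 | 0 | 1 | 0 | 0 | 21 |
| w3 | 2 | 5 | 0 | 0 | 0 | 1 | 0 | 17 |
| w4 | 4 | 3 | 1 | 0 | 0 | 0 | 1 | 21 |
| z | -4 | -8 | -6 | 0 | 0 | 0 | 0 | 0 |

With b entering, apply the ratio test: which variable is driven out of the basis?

w3

Column b entries and ratios — w1: 0 ≤ 0, skip; w2: 21/1 = 21; w3: 17/5 = 17/5; w4: 21/3 = 7.
Smallest ratio is 17/5 in the row of w3, so w3 leaves.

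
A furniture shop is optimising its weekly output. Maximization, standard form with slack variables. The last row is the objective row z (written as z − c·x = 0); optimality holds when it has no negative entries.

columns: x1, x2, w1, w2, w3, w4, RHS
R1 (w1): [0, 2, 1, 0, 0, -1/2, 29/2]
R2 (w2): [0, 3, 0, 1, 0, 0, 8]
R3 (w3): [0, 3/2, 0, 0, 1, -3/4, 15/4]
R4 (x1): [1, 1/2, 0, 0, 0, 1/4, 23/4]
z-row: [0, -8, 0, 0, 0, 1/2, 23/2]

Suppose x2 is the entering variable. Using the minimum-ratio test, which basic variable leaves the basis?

Column x2 entries and ratios — w1: (29/2)/2 = 29/4; w2: 8/3 = 8/3; w3: (15/4)/(3/2) = 5/2; x1: (23/4)/(1/2) = 23/2.
Smallest ratio is 5/2 in the row of w3, so w3 leaves.

w3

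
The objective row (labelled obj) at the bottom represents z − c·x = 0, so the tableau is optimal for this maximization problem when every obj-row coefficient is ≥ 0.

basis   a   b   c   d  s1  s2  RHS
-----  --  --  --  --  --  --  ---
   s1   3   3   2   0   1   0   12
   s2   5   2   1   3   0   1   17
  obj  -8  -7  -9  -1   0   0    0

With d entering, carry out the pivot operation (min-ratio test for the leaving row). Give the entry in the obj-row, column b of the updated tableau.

Ratio test on column d — row 1: entry 0 ≤ 0; row 2: 17/3 = 17/3. Minimum is 17/3 at row 2 (s2 leaves); pivot element 3.
Divide row 2 by 3; eliminate column d from the other rows.
obj-row update in column b: -7 − (-1)·(2/3) = -19/3.

-19/3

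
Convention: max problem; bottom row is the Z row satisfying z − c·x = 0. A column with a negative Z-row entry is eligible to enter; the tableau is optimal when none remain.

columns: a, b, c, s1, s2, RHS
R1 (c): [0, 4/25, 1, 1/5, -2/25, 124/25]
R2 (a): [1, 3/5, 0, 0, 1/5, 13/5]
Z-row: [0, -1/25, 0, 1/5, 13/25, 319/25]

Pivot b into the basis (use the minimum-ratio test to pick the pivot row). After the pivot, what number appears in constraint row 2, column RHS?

Ratio test on column b — row 1: (124/25)/(4/25) = 31; row 2: (13/5)/(3/5) = 13/3. Minimum is 13/3 at row 2 (a leaves); pivot element 3/5.
Divide row 2 by 3/5; eliminate column b from the other rows.
In the new row 2, the RHS entry is the old entry divided by the pivot: (13/5)/(3/5) = 13/3.

13/3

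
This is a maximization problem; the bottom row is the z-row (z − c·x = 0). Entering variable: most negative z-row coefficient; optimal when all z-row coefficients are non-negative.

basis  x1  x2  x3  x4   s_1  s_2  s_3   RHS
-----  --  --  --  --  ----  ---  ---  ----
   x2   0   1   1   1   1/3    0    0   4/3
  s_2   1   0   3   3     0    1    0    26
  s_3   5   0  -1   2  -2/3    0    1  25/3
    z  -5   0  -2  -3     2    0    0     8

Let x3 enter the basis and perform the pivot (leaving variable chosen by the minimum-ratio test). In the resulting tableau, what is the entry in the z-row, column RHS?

32/3

Ratio test on column x3 — row 1: (4/3)/1 = 4/3; row 2: 26/3 = 26/3; row 3: entry -1 ≤ 0. Minimum is 4/3 at row 1 (x2 leaves); pivot element 1.
Divide row 1 by 1; eliminate column x3 from the other rows.
z-row update in column RHS: 8 − (-2)·(4/3) = 32/3.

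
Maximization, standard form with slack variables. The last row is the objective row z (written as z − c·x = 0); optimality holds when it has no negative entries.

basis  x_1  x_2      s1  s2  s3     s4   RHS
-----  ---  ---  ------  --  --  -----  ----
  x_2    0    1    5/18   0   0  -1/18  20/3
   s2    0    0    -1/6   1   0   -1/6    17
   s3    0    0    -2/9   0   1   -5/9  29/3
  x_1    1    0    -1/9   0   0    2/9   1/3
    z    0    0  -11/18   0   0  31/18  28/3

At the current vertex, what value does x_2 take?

x_2 is basic (row 1); its value is the RHS of that row, 20/3.

20/3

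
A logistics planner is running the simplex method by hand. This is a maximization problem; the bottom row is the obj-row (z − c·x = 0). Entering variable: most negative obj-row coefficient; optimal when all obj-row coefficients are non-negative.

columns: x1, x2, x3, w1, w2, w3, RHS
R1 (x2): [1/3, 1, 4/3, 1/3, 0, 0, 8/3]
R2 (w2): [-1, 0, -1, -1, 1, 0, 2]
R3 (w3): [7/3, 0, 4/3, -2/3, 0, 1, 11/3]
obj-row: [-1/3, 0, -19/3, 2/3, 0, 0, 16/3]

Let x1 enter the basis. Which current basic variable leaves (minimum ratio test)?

Column x1 entries and ratios — x2: (8/3)/(1/3) = 8; w2: -1 ≤ 0, skip; w3: (11/3)/(7/3) = 11/7.
Smallest ratio is 11/7 in the row of w3, so w3 leaves.

w3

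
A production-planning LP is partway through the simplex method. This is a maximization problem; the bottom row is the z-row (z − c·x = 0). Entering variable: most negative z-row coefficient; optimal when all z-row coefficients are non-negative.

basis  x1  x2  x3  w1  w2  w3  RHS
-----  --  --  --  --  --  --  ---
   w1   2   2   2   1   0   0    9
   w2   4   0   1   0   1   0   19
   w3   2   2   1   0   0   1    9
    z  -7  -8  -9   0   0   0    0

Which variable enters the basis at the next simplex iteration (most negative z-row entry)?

Negative z-row entries: x1: -7, x2: -8, x3: -9.
The most negative is -9 in column x3, so x3 enters.

x3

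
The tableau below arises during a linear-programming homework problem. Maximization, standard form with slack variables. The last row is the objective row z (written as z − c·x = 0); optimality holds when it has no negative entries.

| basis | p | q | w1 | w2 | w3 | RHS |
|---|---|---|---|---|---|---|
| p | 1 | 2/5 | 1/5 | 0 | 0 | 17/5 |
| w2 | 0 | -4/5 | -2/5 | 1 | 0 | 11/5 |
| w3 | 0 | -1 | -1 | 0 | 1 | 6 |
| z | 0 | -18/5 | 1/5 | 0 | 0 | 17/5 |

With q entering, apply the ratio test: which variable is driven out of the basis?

Column q entries and ratios — p: (17/5)/(2/5) = 17/2; w2: -4/5 ≤ 0, skip; w3: -1 ≤ 0, skip.
Smallest ratio is 17/2 in the row of p, so p leaves.

p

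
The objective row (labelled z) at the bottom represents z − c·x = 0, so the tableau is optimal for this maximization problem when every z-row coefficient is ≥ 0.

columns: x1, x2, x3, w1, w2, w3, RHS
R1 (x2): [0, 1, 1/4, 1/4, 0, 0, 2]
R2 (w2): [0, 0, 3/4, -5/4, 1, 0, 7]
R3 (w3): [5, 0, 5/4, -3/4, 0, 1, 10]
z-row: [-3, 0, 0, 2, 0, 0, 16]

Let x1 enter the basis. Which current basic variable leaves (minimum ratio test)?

w3

Column x1 entries and ratios — x2: 0 ≤ 0, skip; w2: 0 ≤ 0, skip; w3: 10/5 = 2.
Smallest ratio is 2 in the row of w3, so w3 leaves.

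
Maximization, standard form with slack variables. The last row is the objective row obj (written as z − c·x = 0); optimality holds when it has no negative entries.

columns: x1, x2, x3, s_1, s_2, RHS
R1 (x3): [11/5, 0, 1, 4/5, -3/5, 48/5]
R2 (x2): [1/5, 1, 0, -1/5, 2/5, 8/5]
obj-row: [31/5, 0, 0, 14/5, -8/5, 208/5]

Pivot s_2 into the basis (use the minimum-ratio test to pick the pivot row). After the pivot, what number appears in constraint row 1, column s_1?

Ratio test on column s_2 — row 1: entry -3/5 ≤ 0; row 2: (8/5)/(2/5) = 4. Minimum is 4 at row 2 (x2 leaves); pivot element 2/5.
Divide row 2 by 2/5; eliminate column s_2 from the other rows.
Row 1 update in column s_1: 4/5 − (-3/5)·(-1/2) = 1/2.

1/2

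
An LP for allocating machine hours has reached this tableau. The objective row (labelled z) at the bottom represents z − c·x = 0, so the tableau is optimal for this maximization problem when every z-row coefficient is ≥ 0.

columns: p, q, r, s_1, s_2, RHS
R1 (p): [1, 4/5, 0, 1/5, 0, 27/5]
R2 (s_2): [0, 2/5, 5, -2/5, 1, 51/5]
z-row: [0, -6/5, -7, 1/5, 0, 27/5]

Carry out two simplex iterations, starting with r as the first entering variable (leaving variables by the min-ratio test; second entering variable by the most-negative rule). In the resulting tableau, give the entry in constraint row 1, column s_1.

Ratio test on column r — row 1: entry 0 ≤ 0; row 2: (51/5)/5 = 51/25. Minimum is 51/25 at row 2 (s_2 leaves); pivot element 5.
Divide row 2 by 5; eliminate column r from the other rows.
Second iteration: most negative z-row entry is -16/25 in column q, so q enters.
Ratio test on column q — row 1: (27/5)/(4/5) = 27/4; row 2: (51/25)/(2/25) = 51/2. Minimum is 27/4 at row 1 (p leaves); pivot element 4/5.
Divide row 1 by 4/5; eliminate column q from the other rows.
After both pivots, the entry at constraint row 1, column s_1 is 1/4.

1/4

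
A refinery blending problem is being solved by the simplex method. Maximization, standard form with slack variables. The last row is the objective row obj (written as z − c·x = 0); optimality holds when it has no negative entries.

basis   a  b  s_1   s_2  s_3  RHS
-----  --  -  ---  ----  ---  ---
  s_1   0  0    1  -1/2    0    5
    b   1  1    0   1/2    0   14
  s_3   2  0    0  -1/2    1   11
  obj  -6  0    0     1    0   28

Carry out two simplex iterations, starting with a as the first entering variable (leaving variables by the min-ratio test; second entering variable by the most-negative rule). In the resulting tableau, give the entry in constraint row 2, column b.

Ratio test on column a — row 1: entry 0 ≤ 0; row 2: 14/1 = 14; row 3: 11/2 = 11/2. Minimum is 11/2 at row 3 (s_3 leaves); pivot element 2.
Divide row 3 by 2; eliminate column a from the other rows.
Second iteration: most negative obj-row entry is -1/2 in column s_2, so s_2 enters.
Ratio test on column s_2 — row 1: entry -1/2 ≤ 0; row 2: (17/2)/(3/4) = 34/3; row 3: entry -1/4 ≤ 0. Minimum is 34/3 at row 2 (b leaves); pivot element 3/4.
Divide row 2 by 3/4; eliminate column s_2 from the other rows.
After both pivots, the entry at constraint row 2, column b is 4/3.

4/3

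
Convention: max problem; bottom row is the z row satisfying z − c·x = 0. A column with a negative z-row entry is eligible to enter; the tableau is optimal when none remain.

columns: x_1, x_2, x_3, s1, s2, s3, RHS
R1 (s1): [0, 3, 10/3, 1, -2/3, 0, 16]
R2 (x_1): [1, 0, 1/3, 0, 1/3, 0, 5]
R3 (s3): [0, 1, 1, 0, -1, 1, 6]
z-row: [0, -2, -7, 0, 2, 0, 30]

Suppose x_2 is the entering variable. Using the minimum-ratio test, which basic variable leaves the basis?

s1

Column x_2 entries and ratios — s1: 16/3 = 16/3; x_1: 0 ≤ 0, skip; s3: 6/1 = 6.
Smallest ratio is 16/3 in the row of s1, so s1 leaves.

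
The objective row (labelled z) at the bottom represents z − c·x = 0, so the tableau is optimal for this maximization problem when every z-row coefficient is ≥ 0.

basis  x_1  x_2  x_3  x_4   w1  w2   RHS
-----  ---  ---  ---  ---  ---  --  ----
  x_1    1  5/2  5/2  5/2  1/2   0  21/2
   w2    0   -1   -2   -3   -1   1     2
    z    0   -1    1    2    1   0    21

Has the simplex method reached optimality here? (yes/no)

no

The z-row has a negative entry -1 in column x_2, so it is not optimal.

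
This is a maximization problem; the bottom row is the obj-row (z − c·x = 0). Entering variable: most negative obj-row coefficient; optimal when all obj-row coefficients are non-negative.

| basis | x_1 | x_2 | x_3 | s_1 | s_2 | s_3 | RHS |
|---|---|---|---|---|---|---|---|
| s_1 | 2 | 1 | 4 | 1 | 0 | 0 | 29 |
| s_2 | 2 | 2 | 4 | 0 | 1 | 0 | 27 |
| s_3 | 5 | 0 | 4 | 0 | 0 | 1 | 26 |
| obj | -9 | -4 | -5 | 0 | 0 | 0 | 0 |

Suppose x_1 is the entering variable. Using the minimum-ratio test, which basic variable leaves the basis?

s_3

Column x_1 entries and ratios — s_1: 29/2 = 29/2; s_2: 27/2 = 27/2; s_3: 26/5 = 26/5.
Smallest ratio is 26/5 in the row of s_3, so s_3 leaves.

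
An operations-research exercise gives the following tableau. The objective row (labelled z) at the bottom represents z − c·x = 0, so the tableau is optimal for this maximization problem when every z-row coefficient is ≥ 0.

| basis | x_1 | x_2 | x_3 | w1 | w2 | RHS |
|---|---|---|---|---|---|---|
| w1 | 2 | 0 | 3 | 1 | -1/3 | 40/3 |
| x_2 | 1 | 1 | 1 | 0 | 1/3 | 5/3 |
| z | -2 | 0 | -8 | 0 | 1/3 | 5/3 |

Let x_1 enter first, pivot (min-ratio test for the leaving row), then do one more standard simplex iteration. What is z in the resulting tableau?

Ratio test on column x_1 — row 1: (40/3)/2 = 20/3; row 2: (5/3)/1 = 5/3. Minimum is 5/3 at row 2 (x_2 leaves); pivot element 1.
Pivot on row 2; the z-row RHS becomes 5/3 − (-2)·(5/3) = 5.
Next entering variable (most negative z-row entry -6): x_3.
Ratio test on column x_3 — row 1: 10/1 = 10; row 2: (5/3)/1 = 5/3. Minimum is 5/3 at row 2 (x_1 leaves); pivot element 1.
After the second pivot the z-row RHS is 5 − (-6)·(5/3) = 15.

15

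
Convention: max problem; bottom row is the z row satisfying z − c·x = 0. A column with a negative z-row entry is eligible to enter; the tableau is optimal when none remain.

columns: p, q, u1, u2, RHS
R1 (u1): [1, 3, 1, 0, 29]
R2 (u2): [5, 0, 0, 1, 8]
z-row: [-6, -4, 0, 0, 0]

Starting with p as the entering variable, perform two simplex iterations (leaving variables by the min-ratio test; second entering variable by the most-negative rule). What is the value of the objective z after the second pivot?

Ratio test on column p — row 1: 29/1 = 29; row 2: 8/5 = 8/5. Minimum is 8/5 at row 2 (u2 leaves); pivot element 5.
Pivot on row 2; the z-row RHS becomes 0 − (-6)·(8/5) = 48/5.
Next entering variable (most negative z-row entry -4): q.
Ratio test on column q — row 1: (137/5)/3 = 137/15; row 2: entry 0 ≤ 0. Minimum is 137/15 at row 1 (u1 leaves); pivot element 3.
After the second pivot the z-row RHS is 48/5 − (-4)·(137/15) = 692/15.

692/15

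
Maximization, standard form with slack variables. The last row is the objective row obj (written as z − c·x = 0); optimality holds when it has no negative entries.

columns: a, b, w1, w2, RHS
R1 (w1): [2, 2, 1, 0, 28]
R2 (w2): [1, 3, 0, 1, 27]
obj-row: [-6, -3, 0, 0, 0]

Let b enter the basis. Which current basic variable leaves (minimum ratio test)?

Column b entries and ratios — w1: 28/2 = 14; w2: 27/3 = 9.
Smallest ratio is 9 in the row of w2, so w2 leaves.

w2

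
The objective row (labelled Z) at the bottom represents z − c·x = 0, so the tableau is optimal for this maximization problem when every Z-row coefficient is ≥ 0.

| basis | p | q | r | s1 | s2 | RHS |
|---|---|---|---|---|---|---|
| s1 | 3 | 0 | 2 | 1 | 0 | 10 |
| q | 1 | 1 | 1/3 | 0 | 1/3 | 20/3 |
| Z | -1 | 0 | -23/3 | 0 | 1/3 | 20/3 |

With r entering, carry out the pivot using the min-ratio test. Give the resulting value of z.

Ratio test on column r — row 1: 10/2 = 5; row 2: (20/3)/(1/3) = 20. Minimum is 5 at row 1 (s1 leaves); pivot element 2.
Pivot on row 1; the Z-row RHS becomes 20/3 − (-23/3)·5 = 45.

45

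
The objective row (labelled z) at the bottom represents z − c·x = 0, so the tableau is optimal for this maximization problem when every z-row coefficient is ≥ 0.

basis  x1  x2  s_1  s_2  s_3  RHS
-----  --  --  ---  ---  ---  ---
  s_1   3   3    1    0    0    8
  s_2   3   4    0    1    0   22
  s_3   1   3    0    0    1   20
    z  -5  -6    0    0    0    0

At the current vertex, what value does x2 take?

x2 is not in the basis, so in the current basic feasible solution x2 = 0.

0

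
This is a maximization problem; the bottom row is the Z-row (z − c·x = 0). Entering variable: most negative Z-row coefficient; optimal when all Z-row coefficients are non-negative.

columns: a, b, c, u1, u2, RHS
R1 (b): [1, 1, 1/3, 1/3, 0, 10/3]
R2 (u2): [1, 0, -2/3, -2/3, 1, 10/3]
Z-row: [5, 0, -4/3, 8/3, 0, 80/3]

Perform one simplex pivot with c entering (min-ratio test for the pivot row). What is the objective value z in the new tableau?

Ratio test on column c — row 1: (10/3)/(1/3) = 10; row 2: entry -2/3 ≤ 0. Minimum is 10 at row 1 (b leaves); pivot element 1/3.
Pivot on row 1; the Z-row RHS becomes 80/3 − (-4/3)·10 = 40.

40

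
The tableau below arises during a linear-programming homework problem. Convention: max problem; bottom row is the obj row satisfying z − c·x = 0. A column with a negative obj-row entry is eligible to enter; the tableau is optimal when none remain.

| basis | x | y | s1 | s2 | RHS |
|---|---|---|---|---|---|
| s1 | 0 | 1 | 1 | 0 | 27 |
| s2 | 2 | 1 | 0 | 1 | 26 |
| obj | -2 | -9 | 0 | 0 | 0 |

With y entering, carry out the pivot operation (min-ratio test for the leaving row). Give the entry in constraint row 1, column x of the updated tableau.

Ratio test on column y — row 1: 27/1 = 27; row 2: 26/1 = 26. Minimum is 26 at row 2 (s2 leaves); pivot element 1.
Divide row 2 by 1; eliminate column y from the other rows.
Row 1 update in column x: 0 − 1·2 = -2.

-2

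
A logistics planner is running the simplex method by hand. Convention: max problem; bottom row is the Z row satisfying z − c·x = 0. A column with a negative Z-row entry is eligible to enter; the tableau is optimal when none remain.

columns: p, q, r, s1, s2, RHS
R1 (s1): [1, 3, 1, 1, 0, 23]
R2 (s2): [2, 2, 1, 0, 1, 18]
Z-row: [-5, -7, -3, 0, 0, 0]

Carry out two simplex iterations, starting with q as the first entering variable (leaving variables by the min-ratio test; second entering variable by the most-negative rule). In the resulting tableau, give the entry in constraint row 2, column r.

Ratio test on column q — row 1: 23/3 = 23/3; row 2: 18/2 = 9. Minimum is 23/3 at row 1 (s1 leaves); pivot element 3.
Divide row 1 by 3; eliminate column q from the other rows.
Second iteration: most negative Z-row entry is -8/3 in column p, so p enters.
Ratio test on column p — row 1: (23/3)/(1/3) = 23; row 2: (8/3)/(4/3) = 2. Minimum is 2 at row 2 (s2 leaves); pivot element 4/3.
Divide row 2 by 4/3; eliminate column p from the other rows.
After both pivots, the entry at constraint row 2, column r is 1/4.

1/4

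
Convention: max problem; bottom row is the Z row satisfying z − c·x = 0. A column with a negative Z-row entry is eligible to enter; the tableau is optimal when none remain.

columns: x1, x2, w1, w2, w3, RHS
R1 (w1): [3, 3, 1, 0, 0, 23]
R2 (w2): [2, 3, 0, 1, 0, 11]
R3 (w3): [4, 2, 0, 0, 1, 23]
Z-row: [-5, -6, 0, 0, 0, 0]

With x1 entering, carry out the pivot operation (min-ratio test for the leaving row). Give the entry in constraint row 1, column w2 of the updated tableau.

Ratio test on column x1 — row 1: 23/3 = 23/3; row 2: 11/2 = 11/2; row 3: 23/4 = 23/4. Minimum is 11/2 at row 2 (w2 leaves); pivot element 2.
Divide row 2 by 2; eliminate column x1 from the other rows.
Row 1 update in column w2: 0 − 3·(1/2) = -3/2.

-3/2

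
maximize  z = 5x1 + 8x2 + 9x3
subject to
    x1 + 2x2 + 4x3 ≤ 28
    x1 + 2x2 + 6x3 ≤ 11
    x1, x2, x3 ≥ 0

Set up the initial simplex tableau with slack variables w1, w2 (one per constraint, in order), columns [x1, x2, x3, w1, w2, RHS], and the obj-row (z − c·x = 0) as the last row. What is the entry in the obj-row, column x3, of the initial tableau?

-9

The obj-row carries the negated objective coefficients: the x3 entry is -9.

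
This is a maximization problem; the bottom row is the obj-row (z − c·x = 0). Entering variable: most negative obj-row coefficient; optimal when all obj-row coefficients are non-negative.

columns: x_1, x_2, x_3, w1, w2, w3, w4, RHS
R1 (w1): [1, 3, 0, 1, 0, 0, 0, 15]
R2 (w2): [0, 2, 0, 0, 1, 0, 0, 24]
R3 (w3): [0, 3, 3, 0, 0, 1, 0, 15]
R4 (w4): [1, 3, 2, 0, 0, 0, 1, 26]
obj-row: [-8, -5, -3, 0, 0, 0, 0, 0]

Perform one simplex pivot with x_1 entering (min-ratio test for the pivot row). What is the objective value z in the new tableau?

Ratio test on column x_1 — row 1: 15/1 = 15; row 2: entry 0 ≤ 0; row 3: entry 0 ≤ 0; row 4: 26/1 = 26. Minimum is 15 at row 1 (w1 leaves); pivot element 1.
Pivot on row 1; the obj-row RHS becomes 0 − (-8)·15 = 120.

120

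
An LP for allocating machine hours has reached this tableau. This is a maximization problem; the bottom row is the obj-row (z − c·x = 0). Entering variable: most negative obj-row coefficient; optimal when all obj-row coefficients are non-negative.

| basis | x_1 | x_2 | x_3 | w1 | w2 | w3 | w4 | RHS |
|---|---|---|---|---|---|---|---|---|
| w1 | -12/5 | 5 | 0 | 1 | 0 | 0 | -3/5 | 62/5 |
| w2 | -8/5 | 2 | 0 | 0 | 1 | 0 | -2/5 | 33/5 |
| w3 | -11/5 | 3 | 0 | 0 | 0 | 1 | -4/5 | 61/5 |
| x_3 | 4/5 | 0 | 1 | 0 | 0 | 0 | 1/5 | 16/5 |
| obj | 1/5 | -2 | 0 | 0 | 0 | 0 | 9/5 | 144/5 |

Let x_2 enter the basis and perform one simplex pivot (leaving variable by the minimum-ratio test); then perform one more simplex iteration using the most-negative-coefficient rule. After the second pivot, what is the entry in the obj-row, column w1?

Ratio test on column x_2 — row 1: (62/5)/5 = 62/25; row 2: (33/5)/2 = 33/10; row 3: (61/5)/3 = 61/15; row 4: entry 0 ≤ 0. Minimum is 62/25 at row 1 (w1 leaves); pivot element 5.
Divide row 1 by 5; eliminate column x_2 from the other rows.
Second iteration: most negative obj-row entry is -19/25 in column x_1, so x_1 enters.
Ratio test on column x_1 — row 1: entry -12/25 ≤ 0; row 2: entry -16/25 ≤ 0; row 3: entry -19/25 ≤ 0; row 4: (16/5)/(4/5) = 4. Minimum is 4 at row 4 (x_3 leaves); pivot element 4/5.
Divide row 4 by 4/5; eliminate column x_1 from the other rows.
After both pivots, the entry at the obj-row, column w1 is 2/5.

2/5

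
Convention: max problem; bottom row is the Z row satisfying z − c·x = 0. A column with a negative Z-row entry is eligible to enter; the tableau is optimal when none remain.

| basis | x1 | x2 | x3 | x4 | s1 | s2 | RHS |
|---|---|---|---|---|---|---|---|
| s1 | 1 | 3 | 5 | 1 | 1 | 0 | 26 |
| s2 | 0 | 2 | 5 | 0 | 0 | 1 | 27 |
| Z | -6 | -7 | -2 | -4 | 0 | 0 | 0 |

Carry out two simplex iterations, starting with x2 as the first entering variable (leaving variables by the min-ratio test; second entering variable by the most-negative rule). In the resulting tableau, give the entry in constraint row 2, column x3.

Ratio test on column x2 — row 1: 26/3 = 26/3; row 2: 27/2 = 27/2. Minimum is 26/3 at row 1 (s1 leaves); pivot element 3.
Divide row 1 by 3; eliminate column x2 from the other rows.
Second iteration: most negative Z-row entry is -11/3 in column x1, so x1 enters.
Ratio test on column x1 — row 1: (26/3)/(1/3) = 26; row 2: entry -2/3 ≤ 0. Minimum is 26 at row 1 (x2 leaves); pivot element 1/3.
Divide row 1 by 1/3; eliminate column x1 from the other rows.
After both pivots, the entry at constraint row 2, column x3 is 5.

5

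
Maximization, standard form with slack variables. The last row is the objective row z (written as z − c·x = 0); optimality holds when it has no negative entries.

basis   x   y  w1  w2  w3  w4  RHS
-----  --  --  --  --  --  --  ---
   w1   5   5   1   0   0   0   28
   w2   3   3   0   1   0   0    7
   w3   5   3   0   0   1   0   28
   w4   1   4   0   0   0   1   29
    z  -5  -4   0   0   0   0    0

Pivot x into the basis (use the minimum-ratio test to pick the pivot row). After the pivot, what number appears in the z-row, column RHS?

Ratio test on column x — row 1: 28/5 = 28/5; row 2: 7/3 = 7/3; row 3: 28/5 = 28/5; row 4: 29/1 = 29. Minimum is 7/3 at row 2 (w2 leaves); pivot element 3.
Divide row 2 by 3; eliminate column x from the other rows.
z-row update in column RHS: 0 − (-5)·(7/3) = 35/3.

35/3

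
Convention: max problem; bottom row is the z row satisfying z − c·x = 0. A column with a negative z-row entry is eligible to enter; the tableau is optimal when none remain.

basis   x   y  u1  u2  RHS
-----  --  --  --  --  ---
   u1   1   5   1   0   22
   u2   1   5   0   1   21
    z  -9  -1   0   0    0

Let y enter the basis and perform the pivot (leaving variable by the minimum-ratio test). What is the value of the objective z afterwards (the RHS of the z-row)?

Ratio test on column y — row 1: 22/5 = 22/5; row 2: 21/5 = 21/5. Minimum is 21/5 at row 2 (u2 leaves); pivot element 5.
Pivot on row 2; the z-row RHS becomes 0 − (-1)·(21/5) = 21/5.

21/5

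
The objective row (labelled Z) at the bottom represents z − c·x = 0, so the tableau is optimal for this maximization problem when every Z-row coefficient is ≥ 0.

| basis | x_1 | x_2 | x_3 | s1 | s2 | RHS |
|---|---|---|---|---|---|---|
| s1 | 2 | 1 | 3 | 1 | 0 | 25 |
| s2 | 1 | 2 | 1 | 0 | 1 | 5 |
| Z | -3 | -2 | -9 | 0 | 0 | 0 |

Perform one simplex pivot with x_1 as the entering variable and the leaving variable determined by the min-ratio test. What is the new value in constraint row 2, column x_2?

2

Ratio test on column x_1 — row 1: 25/2 = 25/2; row 2: 5/1 = 5. Minimum is 5 at row 2 (s2 leaves); pivot element 1.
Divide row 2 by 1; eliminate column x_1 from the other rows.
In the new row 2, the x_2 entry is the old entry divided by the pivot: 2/1 = 2.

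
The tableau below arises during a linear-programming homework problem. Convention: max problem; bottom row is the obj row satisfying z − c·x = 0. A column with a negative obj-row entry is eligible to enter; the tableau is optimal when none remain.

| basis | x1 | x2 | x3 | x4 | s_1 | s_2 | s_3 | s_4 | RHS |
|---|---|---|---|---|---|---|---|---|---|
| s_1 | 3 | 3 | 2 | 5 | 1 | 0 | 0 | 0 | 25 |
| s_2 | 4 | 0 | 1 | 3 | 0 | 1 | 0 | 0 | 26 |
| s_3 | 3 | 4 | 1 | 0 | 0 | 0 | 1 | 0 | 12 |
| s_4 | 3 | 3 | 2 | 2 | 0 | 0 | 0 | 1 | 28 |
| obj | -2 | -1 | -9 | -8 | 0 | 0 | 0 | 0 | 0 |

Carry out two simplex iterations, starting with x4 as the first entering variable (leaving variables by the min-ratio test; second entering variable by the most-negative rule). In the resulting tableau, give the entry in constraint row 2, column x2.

-1

Ratio test on column x4 — row 1: 25/5 = 5; row 2: 26/3 = 26/3; row 3: entry 0 ≤ 0; row 4: 28/2 = 14. Minimum is 5 at row 1 (s_1 leaves); pivot element 5.
Divide row 1 by 5; eliminate column x4 from the other rows.
Second iteration: most negative obj-row entry is -29/5 in column x3, so x3 enters.
Ratio test on column x3 — row 1: 5/(2/5) = 25/2; row 2: entry -1/5 ≤ 0; row 3: 12/1 = 12; row 4: 18/(6/5) = 15. Minimum is 12 at row 3 (s_3 leaves); pivot element 1.
Divide row 3 by 1; eliminate column x3 from the other rows.
After both pivots, the entry at constraint row 2, column x2 is -1.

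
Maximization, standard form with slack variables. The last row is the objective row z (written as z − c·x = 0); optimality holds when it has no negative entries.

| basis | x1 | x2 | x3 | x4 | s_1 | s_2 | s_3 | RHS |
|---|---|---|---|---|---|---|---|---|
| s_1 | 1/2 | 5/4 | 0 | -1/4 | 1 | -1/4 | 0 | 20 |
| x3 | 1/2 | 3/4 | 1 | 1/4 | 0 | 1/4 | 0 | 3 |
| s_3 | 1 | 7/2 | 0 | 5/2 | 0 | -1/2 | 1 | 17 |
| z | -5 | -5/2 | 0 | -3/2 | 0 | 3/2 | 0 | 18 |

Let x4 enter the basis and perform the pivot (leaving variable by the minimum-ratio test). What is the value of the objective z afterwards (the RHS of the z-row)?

141/5

Ratio test on column x4 — row 1: entry -1/4 ≤ 0; row 2: 3/(1/4) = 12; row 3: 17/(5/2) = 34/5. Minimum is 34/5 at row 3 (s_3 leaves); pivot element 5/2.
Pivot on row 3; the z-row RHS becomes 18 − (-3/2)·(34/5) = 141/5.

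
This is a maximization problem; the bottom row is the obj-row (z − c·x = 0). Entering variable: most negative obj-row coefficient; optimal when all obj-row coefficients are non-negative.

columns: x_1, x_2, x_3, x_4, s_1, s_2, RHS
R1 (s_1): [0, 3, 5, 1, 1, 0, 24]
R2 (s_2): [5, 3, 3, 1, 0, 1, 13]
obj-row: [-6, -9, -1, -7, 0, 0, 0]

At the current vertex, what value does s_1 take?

24

s_1 is basic (row 1); its value is the RHS of that row, 24.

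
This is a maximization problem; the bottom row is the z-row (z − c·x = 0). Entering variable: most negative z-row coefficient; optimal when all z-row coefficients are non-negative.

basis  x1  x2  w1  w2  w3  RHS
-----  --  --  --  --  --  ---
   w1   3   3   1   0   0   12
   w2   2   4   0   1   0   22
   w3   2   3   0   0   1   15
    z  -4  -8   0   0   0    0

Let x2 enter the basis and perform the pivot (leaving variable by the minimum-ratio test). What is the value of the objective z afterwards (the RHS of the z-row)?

32

Ratio test on column x2 — row 1: 12/3 = 4; row 2: 22/4 = 11/2; row 3: 15/3 = 5. Minimum is 4 at row 1 (w1 leaves); pivot element 3.
Pivot on row 1; the z-row RHS becomes 0 − (-8)·4 = 32.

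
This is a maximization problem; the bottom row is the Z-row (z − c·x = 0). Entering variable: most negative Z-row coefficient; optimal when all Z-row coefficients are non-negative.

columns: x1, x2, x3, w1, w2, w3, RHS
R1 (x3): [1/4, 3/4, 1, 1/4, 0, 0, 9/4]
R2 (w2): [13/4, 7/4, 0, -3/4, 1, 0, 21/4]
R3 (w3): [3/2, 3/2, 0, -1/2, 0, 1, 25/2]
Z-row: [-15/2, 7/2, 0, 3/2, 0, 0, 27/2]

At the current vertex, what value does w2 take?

21/4

w2 is basic (row 2); its value is the RHS of that row, 21/4.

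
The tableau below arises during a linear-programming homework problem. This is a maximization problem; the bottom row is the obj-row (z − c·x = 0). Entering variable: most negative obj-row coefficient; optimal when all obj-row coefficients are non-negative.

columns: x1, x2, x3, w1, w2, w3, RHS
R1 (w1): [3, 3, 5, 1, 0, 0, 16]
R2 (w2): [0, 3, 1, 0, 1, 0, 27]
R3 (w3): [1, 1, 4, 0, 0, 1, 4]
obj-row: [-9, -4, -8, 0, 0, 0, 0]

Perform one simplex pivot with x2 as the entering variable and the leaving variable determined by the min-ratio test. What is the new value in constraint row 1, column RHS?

4

Ratio test on column x2 — row 1: 16/3 = 16/3; row 2: 27/3 = 9; row 3: 4/1 = 4. Minimum is 4 at row 3 (w3 leaves); pivot element 1.
Divide row 3 by 1; eliminate column x2 from the other rows.
Row 1 update in column RHS: 16 − 3·4 = 4.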